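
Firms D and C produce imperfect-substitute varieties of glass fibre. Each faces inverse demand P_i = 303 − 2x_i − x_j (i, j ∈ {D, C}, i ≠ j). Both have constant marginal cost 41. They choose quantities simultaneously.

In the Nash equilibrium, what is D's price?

Firm D's profit: π = x_D(303 − 2x_D − x_C) − 41x_D.
∂π/∂x_D = 262 − 4x_D − x_C = 0 ⇒ x_D = 65.5 − 0.25x_C.
The game is symmetric, so in equilibrium x_C = x_D: the reaction function gives 1.25x_D = 65.5, hence x_D = 52.4.
P_D = 303 − 2·52.4 − 52.4 = 145.8.

145.8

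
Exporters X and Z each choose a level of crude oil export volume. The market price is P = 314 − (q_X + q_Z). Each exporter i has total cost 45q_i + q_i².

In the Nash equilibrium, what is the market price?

Exporter X's profit: π = q_X(314 − (q_X + q_Z)) − 45q_X − q_X².
∂π/∂q_X = 269 − 4q_X − q_Z = 0, so q_X = 67.25 − 0.25q_Z.
The game is symmetric, so in equilibrium q_Z = q_X: the reaction function gives 1.25q_X = 67.25, hence q_X = 53.8.
Equilibrium price: P = 314 − 107.6 = 206.4.

206.4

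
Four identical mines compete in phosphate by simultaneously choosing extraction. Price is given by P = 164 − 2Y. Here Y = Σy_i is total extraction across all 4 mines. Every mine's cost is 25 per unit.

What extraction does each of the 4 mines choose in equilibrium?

A representative mine's profit is π_i = y_i(164 − 2Y) − 25y_i, with Y = y_i + Σ_{j≠i} y_j.
First-order condition: 139 − 4y_i − 2Σ_{j≠i} y_j = 0.
In a symmetric equilibrium every mine chooses the same y, so Σ_{j≠i} y_j = 3y. The condition becomes 139 − 10y = 0, giving y = 139/10 = 13.9.

13.9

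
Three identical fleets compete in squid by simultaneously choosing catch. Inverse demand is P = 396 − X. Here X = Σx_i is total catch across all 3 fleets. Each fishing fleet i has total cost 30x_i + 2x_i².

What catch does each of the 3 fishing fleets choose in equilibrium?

45.75

A representative fishing fleet's profit is π_i = x_i(396 − X) − 30x_i − 2x_i², with X = x_i + Σ_{j≠i} x_j.
First-order condition: 366 − 6x_i − Σ_{j≠i} x_j = 0.
In a symmetric equilibrium every fishing fleet chooses the same x, so Σ_{j≠i} x_j = 2x. The condition becomes 366 − 8x = 0, giving x = 366/8 = 45.75.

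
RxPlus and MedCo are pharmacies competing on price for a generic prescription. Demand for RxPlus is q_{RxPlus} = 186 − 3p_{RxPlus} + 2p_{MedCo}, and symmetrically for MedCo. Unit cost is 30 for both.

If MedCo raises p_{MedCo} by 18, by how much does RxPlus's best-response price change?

RxPlus's profit: π = (p_{RxPlus} − 30)(186 − 3p_{RxPlus} + 2p_{MedCo}).
∂π/∂p_{RxPlus} = 276 − 6p_{RxPlus} + 2p_{MedCo} = 0 ⇒ p_{RxPlus} = 46 + (1/3)p_{MedCo}.
The reaction-function slope is 1/3, so an 18-unit rise in p_{MedCo} moves p_{RxPlus} by 1/3 × 18 = 6. RxPlus's best response rises — the actions are strategic complements.

6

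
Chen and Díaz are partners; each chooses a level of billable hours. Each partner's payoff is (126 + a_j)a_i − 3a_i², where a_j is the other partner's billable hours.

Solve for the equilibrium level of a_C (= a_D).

25.2

Chen's payoff is (126 + a_D)a_C − 3a_C².
∂π/∂a_C = 126 + a_D − 6a_C = 0, so a_C = 21 + (1/6)a_D.
Setting a_C = a_D in the reaction function: a_C = 21 + (1/6)a_C, so a_C = 21 / (5/6) = 25.2.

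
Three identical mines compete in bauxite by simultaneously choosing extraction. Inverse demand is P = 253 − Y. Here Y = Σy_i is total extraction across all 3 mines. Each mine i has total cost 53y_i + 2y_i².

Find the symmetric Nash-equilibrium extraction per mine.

A representative mine's profit is π_i = y_i(253 − Y) − 53y_i − 2y_i², with Y = y_i + Σ_{j≠i} y_j.
First-order condition: 200 − 6y_i − Σ_{j≠i} y_j = 0.
Imposing symmetry (y_j = y for all j) turns Σ_{j≠i} y_j into 2y, so 200 = 8y and y = 25.

25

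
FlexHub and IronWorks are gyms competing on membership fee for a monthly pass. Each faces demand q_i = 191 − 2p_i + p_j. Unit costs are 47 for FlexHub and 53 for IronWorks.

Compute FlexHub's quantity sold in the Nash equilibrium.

97.6

FlexHub's profit: π = (p_{FlexHub} − 47)(191 − 2p_{FlexHub} + p_{IronWorks}).
∂π/∂p_{FlexHub} = 285 − 4p_{FlexHub} + p_{IronWorks} = 0 ⇒ p_{FlexHub} = 71.25 + 0.25p_{IronWorks}.
Similarly p_{IronWorks} = 74.25 + 0.25p_{FlexHub}.
Substituting the second reaction function into the first: p_{FlexHub} = 71.25 + 0.25(74.25 + 0.25p_{FlexHub}), which gives 0.9375p_{FlexHub} = 89.8125 ⇒ p_{FlexHub} = 95.8.
Then p_{IronWorks} = 74.25 + 0.25·95.8 = 98.2.
q_{FlexHub} = 191 − 2·95.8 + 98.2 = 97.6.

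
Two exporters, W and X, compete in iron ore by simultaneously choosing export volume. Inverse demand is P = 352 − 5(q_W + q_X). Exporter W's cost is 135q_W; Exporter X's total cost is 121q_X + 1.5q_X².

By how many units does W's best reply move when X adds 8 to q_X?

-4

Exporter W's profit: π = q_W(352 − 5(q_W + q_X)) − 135q_W.
∂π/∂q_W = 217 − 10q_W − 5q_X = 0, so q_W = 21.7 − 0.5q_X.
The reaction-function slope is −0.5, so an 8-unit rise in q_X moves q_W by −0.5 × 8 = −4. W's best response falls — the actions are strategic substitutes.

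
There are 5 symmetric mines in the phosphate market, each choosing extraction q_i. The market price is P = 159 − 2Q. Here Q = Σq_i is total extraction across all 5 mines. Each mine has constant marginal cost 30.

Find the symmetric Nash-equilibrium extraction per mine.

A representative mine's profit is π_i = q_i(159 − 2Q) − 30q_i, with Q = q_i + Σ_{j≠i} q_j.
First-order condition: 129 − 4q_i − 2Σ_{j≠i} q_j = 0.
In a symmetric equilibrium every mine chooses the same q, so Σ_{j≠i} q_j = 4q. The condition becomes 129 − 12q = 0, giving q = 129/12 = 10.75.

10.75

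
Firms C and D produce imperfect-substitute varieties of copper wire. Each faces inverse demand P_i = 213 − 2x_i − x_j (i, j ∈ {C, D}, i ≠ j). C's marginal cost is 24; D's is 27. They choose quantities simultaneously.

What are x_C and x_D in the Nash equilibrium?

38, 37

Firm C's profit: π = x_C(213 − 2x_C − x_D) − 24x_C.
∂π/∂x_C = 189 − 4x_C − x_D = 0 ⇒ x_C = 47.25 − 0.25x_D.
Similarly x_D = 46.5 − 0.25x_C.
Substituting the second reaction function into the first: x_C = 47.25 − 0.25(46.5 − 0.25x_C), which gives 0.9375x_C = 35.625 ⇒ x_C = 38.
Then x_D = 46.5 − 0.25·38 = 37.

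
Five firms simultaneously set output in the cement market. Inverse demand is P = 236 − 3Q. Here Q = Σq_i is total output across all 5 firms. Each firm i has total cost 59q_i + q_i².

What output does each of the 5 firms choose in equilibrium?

A representative firm's profit is π_i = q_i(236 − 3Q) − 59q_i − q_i², with Q = q_i + Σ_{j≠i} q_j.
First-order condition: 177 − 8q_i − 3Σ_{j≠i} q_j = 0.
In a symmetric equilibrium every firm chooses the same q, so Σ_{j≠i} q_j = 4q. The condition becomes 177 − 20q = 0, giving q = 177/20 = 8.85.

8.85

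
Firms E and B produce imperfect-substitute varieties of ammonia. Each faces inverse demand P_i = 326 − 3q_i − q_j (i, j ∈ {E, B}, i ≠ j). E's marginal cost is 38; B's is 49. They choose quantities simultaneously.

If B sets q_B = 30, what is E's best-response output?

43

Firm E's profit: π = q_E(326 − 3q_E − q_B) − 38q_E.
∂π/∂q_E = 288 − 6q_E − q_B = 0 ⇒ q_E = 48 − (1/6)q_B.
At q_B = 30: q_E = 48 − (1/6)·30 = 43.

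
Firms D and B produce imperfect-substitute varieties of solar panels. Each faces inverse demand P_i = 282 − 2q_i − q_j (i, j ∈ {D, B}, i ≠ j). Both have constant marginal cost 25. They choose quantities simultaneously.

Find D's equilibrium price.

127.8

Firm D's profit: π = q_D(282 − 2q_D − q_B) − 25q_D.
∂π/∂q_D = 257 − 4q_D − q_B = 0 ⇒ q_D = 64.25 − 0.25q_B.
Setting q_D = q_B in the reaction function: q_D = 64.25 − 0.25q_D, so q_D = 64.25 / 1.25 = 51.4.
P_D = 282 − 2·51.4 − 51.4 = 127.8.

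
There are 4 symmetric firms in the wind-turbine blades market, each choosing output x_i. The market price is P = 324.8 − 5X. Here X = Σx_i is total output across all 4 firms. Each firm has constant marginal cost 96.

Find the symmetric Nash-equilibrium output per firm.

9.152

A representative firm's profit is π_i = x_i(324.8 − 5X) − 96x_i, with X = x_i + Σ_{j≠i} x_j.
First-order condition: 228.8 − 10x_i − 5Σ_{j≠i} x_j = 0.
With identical firms, set every x_j = x: then 228.8 − 10x − 15x = 0, i.e. x = 228.8/25 = 9.152.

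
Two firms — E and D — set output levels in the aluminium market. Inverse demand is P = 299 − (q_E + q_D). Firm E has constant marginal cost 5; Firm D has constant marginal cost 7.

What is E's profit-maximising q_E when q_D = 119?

Firm E's profit: π = q_E(299 − (q_E + q_D)) − 5q_E.
∂π/∂q_E = 294 − 2q_E − q_D = 0, so q_E = 147 − 0.5q_D.
At q_D = 119: q_E = 147 − 0.5·119 = 87.5.

87.5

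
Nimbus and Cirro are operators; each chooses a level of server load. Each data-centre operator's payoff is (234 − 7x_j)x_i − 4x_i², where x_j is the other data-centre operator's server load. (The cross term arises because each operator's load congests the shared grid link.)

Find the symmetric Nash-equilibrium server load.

15.6

Nimbus's payoff is (234 − 7x_C)x_N − 4x_N².
∂π/∂x_N = 234 − 7x_C − 8x_N = 0, so x_N = 29.25 − 0.875x_C.
By symmetry x_C = x_N; substituting into the reaction function, 1.875x_N = 29.25 and x_N = 15.6.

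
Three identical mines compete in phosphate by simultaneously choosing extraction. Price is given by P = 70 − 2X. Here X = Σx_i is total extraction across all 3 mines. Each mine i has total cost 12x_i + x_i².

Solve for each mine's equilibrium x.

A representative mine's profit is π_i = x_i(70 − 2X) − 12x_i − x_i², with X = x_i + Σ_{j≠i} x_j.
First-order condition: 58 − 6x_i − 2Σ_{j≠i} x_j = 0.
In a symmetric equilibrium every mine chooses the same x, so Σ_{j≠i} x_j = 2x. The condition becomes 58 − 10x = 0, giving x = 58/10 = 5.8.

5.8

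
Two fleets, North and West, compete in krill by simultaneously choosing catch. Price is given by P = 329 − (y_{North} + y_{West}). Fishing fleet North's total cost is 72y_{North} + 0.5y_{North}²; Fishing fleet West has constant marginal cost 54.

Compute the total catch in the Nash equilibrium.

161.4

Fishing fleet North's profit: π = y_{North}(329 − (y_{North} + y_{West})) − 72y_{North} − 0.5y_{North}².
∂π/∂y_{North} = 257 − 3y_{North} − y_{West} = 0, so y_{North} = 257/3 − (1/3)y_{West}.
For West: ∂π/∂y_{West} = 275 − 2y_{West} − y_{North} = 0 ⇒ y_{West} = 137.5 − 0.5y_{North}.
Solving the two reaction functions simultaneously: (1 − (−1/3)(−0.5))y_{North} = 257/3 − (1/3)·137.5, so (5/6)y_{North} = 239/6 and y_{North} = 47.8.
Then y_{West} = 137.5 − 0.5·47.8 = 113.6.
Total catch: 47.8 + 113.6 = 161.4.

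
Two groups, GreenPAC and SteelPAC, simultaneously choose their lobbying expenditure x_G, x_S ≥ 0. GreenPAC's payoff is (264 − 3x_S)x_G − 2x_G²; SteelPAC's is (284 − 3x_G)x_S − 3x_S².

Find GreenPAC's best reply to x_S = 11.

Expanding GreenPAC's payoff: 264x_G − 3x_Sx_G − 2x_G².
∂π/∂x_G = 264 − 3x_S − 4x_G = 0, so x_G = 66 − 0.75x_S.
At x_S = 11: x_G = 66 − 0.75·11 = 57.75.

57.75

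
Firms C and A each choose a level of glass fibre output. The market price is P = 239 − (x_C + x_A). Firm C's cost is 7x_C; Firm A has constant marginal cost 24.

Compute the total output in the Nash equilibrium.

Firm C's profit: π = x_C(239 − (x_C + x_A)) − 7x_C.
∂π/∂x_C = 232 − 2x_C − x_A = 0, so x_C = 116 − 0.5x_A.
By the same steps for A: x_A = 107.5 − 0.5x_C.
Substituting the second reaction function into the first: x_C = 116 − 0.5(107.5 − 0.5x_C), which gives 0.75x_C = 62.25 ⇒ x_C = 83.
Then x_A = 107.5 − 0.5·83 = 66.
Total output: 83 + 66 = 149.

149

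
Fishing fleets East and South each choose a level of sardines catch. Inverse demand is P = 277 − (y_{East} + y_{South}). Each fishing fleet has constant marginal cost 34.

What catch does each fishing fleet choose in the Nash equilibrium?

Fishing fleet East's profit: π = y_{East}(277 − (y_{East} + y_{South})) − 34y_{East}.
∂π/∂y_{East} = 243 − 2y_{East} − y_{South} = 0, so y_{East} = 121.5 − 0.5y_{South}.
Setting y_{East} = y_{South} in the reaction function: y_{East} = 121.5 − 0.5y_{East}, so y_{East} = 121.5 / 1.5 = 81.

81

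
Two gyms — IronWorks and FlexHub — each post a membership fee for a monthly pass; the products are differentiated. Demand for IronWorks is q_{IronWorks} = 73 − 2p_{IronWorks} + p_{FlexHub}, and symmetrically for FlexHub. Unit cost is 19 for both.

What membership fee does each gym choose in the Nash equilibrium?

IronWorks's profit: π = (p_{IronWorks} − 19)(73 − 2p_{IronWorks} + p_{FlexHub}).
∂π/∂p_{IronWorks} = 111 − 4p_{IronWorks} + p_{FlexHub} = 0 ⇒ p_{IronWorks} = 27.75 + 0.25p_{FlexHub}.
Setting p_{IronWorks} = p_{FlexHub} in the reaction function: p_{IronWorks} = 27.75 + 0.25p_{IronWorks}, so p_{IronWorks} = 27.75 / 0.75 = 37.

37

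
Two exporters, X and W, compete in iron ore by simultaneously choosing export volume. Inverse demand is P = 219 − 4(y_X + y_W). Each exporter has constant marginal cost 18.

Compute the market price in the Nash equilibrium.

85

Exporter X's profit: π = y_X(219 − 4(y_X + y_W)) − 18y_X.
∂π/∂y_X = 201 − 8y_X − 4y_W = 0, so y_X = 25.125 − 0.5y_W.
Setting y_X = y_W in the reaction function: y_X = 25.125 − 0.5y_X, so y_X = 25.125 / 1.5 = 16.75.
Equilibrium price: P = 219 − 4·33.5 = 85.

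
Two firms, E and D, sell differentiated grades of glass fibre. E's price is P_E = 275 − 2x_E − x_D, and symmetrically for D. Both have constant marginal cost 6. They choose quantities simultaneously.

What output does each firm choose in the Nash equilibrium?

Firm E's profit: π = x_E(275 − 2x_E − x_D) − 6x_E.
∂π/∂x_E = 269 − 4x_E − x_D = 0 ⇒ x_E = 67.25 − 0.25x_D.
By symmetry x_D = x_E; substituting into the reaction function, 1.25x_E = 67.25 and x_E = 53.8.

53.8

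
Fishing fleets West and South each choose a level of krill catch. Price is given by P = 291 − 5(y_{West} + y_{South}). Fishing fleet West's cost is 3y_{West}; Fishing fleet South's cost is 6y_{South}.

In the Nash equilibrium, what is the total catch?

38.2

Fishing fleet West's profit: π = y_{West}(291 − 5(y_{West} + y_{South})) − 3y_{West}.
∂π/∂y_{West} = 288 − 10y_{West} − 5y_{South} = 0, so y_{West} = 28.8 − 0.5y_{South}.
By the same steps for South: y_{South} = 28.5 − 0.5y_{West}.
Substituting the second reaction function into the first: y_{West} = 28.8 − 0.5(28.5 − 0.5y_{West}), which gives 0.75y_{West} = 14.55 ⇒ y_{West} = 19.4.
Then y_{South} = 28.5 − 0.5·19.4 = 18.8.
Total catch: 19.4 + 18.8 = 38.2.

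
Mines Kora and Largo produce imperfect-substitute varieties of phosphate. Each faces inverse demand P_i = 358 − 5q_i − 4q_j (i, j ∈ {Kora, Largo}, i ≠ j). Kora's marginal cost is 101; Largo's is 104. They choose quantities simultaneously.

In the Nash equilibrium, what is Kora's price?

Mine Kora's profit: π = q_{Kora}(358 − 5q_{Kora} − 4q_{Largo}) − 101q_{Kora}.
∂π/∂q_{Kora} = 257 − 10q_{Kora} − 4q_{Largo} = 0 ⇒ q_{Kora} = 25.7 − 0.4q_{Largo}.
Similarly q_{Largo} = 25.4 − 0.4q_{Kora}.
Substituting the second reaction function into the first: q_{Kora} = 25.7 − 0.4(25.4 − 0.4q_{Kora}), which gives 0.84q_{Kora} = 15.54 ⇒ q_{Kora} = 18.5.
Then q_{Largo} = 25.4 − 0.4·18.5 = 18.
P_{Kora} = 358 − 5·18.5 − 4·18 = 193.5.

193.5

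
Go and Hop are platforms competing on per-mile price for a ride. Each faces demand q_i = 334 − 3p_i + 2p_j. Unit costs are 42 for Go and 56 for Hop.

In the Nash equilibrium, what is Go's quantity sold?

Go's profit: π = (p_{Go} − 42)(334 − 3p_{Go} + 2p_{Hop}).
∂π/∂p_{Go} = 460 − 6p_{Go} + 2p_{Hop} = 0 ⇒ p_{Go} = 230/3 + (1/3)p_{Hop}.
Similarly p_{Hop} = 251/3 + (1/3)p_{Go}.
Substituting the second reaction function into the first: p_{Go} = 230/3 + (1/3)(251/3 + (1/3)p_{Go}), which gives (8/9)p_{Go} = 941/9 ⇒ p_{Go} = 117.625.
Then p_{Hop} = 251/3 + (1/3)·117.625 = 122.875.
q_{Go} = 334 − 3·117.625 + 2·122.875 = 226.875.

226.875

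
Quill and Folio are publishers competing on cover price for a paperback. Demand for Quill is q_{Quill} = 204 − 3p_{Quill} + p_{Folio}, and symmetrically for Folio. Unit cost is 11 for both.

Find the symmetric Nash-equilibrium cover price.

Quill's profit: π = (p_{Quill} − 11)(204 − 3p_{Quill} + p_{Folio}).
∂π/∂p_{Quill} = 237 − 6p_{Quill} + p_{Folio} = 0 ⇒ p_{Quill} = 39.5 + (1/6)p_{Folio}.
By symmetry p_{Folio} = p_{Quill}; substituting into the reaction function, (5/6)p_{Quill} = 39.5 and p_{Quill} = 47.4.

47.4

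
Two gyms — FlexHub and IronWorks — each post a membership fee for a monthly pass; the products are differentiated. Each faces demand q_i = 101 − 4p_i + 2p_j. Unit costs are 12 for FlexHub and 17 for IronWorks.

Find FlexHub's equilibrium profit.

729

FlexHub's profit: π = (p_{FlexHub} − 12)(101 − 4p_{FlexHub} + 2p_{IronWorks}).
∂π/∂p_{FlexHub} = 149 − 8p_{FlexHub} + 2p_{IronWorks} = 0 ⇒ p_{FlexHub} = 18.625 + 0.25p_{IronWorks}.
Similarly p_{IronWorks} = 21.125 + 0.25p_{FlexHub}.
Plugging p_{IronWorks} into FlexHub's best response: p_{FlexHub} = 18.625 + 0.25(21.125 + 0.25p_{FlexHub}) ⇒ 0.9375p_{FlexHub} = 765/32, so p_{FlexHub} = 25.5.
Then p_{IronWorks} = 21.125 + 0.25·25.5 = 27.5.
q_{FlexHub} = 101 − 4·25.5 + 2·27.5 = 54.
Profit = (25.5 − 12)·54 = 729.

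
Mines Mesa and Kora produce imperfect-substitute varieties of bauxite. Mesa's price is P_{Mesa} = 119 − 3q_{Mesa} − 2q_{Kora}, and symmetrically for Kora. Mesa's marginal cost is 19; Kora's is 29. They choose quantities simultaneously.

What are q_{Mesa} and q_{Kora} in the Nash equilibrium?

13.125, 10.625

Mine Mesa's profit: π = q_{Mesa}(119 − 3q_{Mesa} − 2q_{Kora}) − 19q_{Mesa}.
∂π/∂q_{Mesa} = 100 − 6q_{Mesa} − 2q_{Kora} = 0 ⇒ q_{Mesa} = 50/3 − (1/3)q_{Kora}.
Similarly q_{Kora} = 15 − (1/3)q_{Mesa}.
Solving the two reaction functions simultaneously: (1 − (−1/3)(−1/3))q_{Mesa} = 50/3 − (1/3)·15, so (8/9)q_{Mesa} = 35/3 and q_{Mesa} = 13.125.
Then q_{Kora} = 15 − (1/3)·13.125 = 10.625.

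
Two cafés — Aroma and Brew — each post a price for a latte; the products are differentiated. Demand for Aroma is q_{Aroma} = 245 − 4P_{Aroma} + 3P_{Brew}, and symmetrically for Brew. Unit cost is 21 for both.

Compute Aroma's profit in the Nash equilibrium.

Aroma's profit: π = (P_{Aroma} − 21)(245 − 4P_{Aroma} + 3P_{Brew}).
∂π/∂P_{Aroma} = 329 − 8P_{Aroma} + 3P_{Brew} = 0 ⇒ P_{Aroma} = 41.125 + 0.375P_{Brew}.
The game is symmetric, so in equilibrium P_{Brew} = P_{Aroma}: the reaction function gives 0.625P_{Aroma} = 41.125, hence P_{Aroma} = 65.8.
q_{Aroma} = 245 − 4·65.8 + 3·65.8 = 179.2.
Profit = (65.8 − 21)·179.2 = 8028.16.

8028.16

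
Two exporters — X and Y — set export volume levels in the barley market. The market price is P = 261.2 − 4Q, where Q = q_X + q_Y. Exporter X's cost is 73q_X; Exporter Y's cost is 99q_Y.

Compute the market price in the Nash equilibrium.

144.4

Exporter X's profit: π = q_X(261.2 − 4(q_X + q_Y)) − 73q_X.
∂π/∂q_X = 188.2 − 8q_X − 4q_Y = 0, so q_X = 23.525 − 0.5q_Y.
By the same steps for Y: q_Y = 20.275 − 0.5q_X.
Solving the two reaction functions simultaneously: (1 − (−0.5)(−0.5))q_X = 23.525 − 0.5·20.275, so 0.75q_X = 13.3875 and q_X = 17.85.
Then q_Y = 20.275 − 0.5·17.85 = 11.35.
Equilibrium price: P = 261.2 − 4·29.2 = 144.4.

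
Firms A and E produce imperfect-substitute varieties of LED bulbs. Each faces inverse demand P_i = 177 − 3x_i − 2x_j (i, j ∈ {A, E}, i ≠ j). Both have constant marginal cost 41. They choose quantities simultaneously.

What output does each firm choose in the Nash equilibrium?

17

Firm A's profit: π = x_A(177 − 3x_A − 2x_E) − 41x_A.
∂π/∂x_A = 136 − 6x_A − 2x_E = 0 ⇒ x_A = 68/3 − (1/3)x_E.
The game is symmetric, so in equilibrium x_E = x_A: the reaction function gives (4/3)x_A = 68/3, hence x_A = 17.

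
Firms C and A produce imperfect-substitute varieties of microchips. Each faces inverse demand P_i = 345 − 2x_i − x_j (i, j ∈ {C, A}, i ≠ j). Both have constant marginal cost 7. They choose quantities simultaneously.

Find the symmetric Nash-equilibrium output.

Firm C's profit: π = x_C(345 − 2x_C − x_A) − 7x_C.
∂π/∂x_C = 338 − 4x_C − x_A = 0 ⇒ x_C = 84.5 − 0.25x_A.
Setting x_C = x_A in the reaction function: x_C = 84.5 − 0.25x_C, so x_C = 84.5 / 1.25 = 67.6.

67.6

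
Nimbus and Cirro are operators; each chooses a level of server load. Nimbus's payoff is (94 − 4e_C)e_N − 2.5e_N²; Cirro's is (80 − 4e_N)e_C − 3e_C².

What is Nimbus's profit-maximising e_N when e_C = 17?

Expanding Nimbus's payoff: 94e_N − 4e_Ce_N − 2.5e_N².
∂π/∂e_N = 94 − 4e_C − 5e_N = 0, so e_N = 18.8 − 0.8e_C.
At e_C = 17: e_N = 18.8 − 0.8·17 = 5.2.

5.2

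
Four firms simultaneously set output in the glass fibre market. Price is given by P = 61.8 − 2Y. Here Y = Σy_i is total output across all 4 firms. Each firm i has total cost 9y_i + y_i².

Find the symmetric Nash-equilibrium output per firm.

4.4

A representative firm's profit is π_i = y_i(61.8 − 2Y) − 9y_i − y_i², with Y = y_i + Σ_{j≠i} y_j.
First-order condition: 52.8 − 6y_i − 2Σ_{j≠i} y_j = 0.
With identical firms, set every y_j = y: then 52.8 − 6y − 6y = 0, i.e. y = 52.8/12 = 4.4.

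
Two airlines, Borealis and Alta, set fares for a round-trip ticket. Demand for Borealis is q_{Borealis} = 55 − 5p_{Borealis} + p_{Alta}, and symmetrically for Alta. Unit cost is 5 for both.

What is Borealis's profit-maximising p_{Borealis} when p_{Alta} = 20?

10

Borealis's profit: π = (p_{Borealis} − 5)(55 − 5p_{Borealis} + p_{Alta}).
∂π/∂p_{Borealis} = 80 − 10p_{Borealis} + p_{Alta} = 0 ⇒ p_{Borealis} = 8 + 0.1p_{Alta}.
At p_{Alta} = 20: p_{Borealis} = 8 + 0.1·20 = 10.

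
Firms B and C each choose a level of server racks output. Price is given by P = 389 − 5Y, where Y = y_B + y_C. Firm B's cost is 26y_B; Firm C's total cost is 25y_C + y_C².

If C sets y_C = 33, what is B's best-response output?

Firm B's profit: π = y_B(389 − 5(y_B + y_C)) − 26y_B.
∂π/∂y_B = 363 − 10y_B − 5y_C = 0, so y_B = 36.3 − 0.5y_C.
At y_C = 33: y_B = 36.3 − 0.5·33 = 19.8.

19.8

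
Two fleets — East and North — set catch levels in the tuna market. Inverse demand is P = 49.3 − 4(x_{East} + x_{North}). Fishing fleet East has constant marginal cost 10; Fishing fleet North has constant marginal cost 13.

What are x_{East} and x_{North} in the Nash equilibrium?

3.525, 2.775

Fishing fleet East's profit: π = x_{East}(49.3 − 4(x_{East} + x_{North})) − 10x_{East}.
∂π/∂x_{East} = 39.3 − 8x_{East} − 4x_{North} = 0, so x_{East} = 4.9125 − 0.5x_{North}.
By the same steps for North: x_{North} = 4.5375 − 0.5x_{East}.
Substituting the second reaction function into the first: x_{East} = 4.9125 − 0.5(4.5375 − 0.5x_{East}), which gives 0.75x_{East} = 423/160 ⇒ x_{East} = 3.525.
Then x_{North} = 4.5375 − 0.5·3.525 = 2.775.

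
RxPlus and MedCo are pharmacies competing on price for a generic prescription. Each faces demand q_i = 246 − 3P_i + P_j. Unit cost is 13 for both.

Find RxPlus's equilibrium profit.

RxPlus's profit: π = (P_{RxPlus} − 13)(246 − 3P_{RxPlus} + P_{MedCo}).
∂π/∂P_{RxPlus} = 285 − 6P_{RxPlus} + P_{MedCo} = 0 ⇒ P_{RxPlus} = 47.5 + (1/6)P_{MedCo}.
The game is symmetric, so in equilibrium P_{MedCo} = P_{RxPlus}: the reaction function gives (5/6)P_{RxPlus} = 47.5, hence P_{RxPlus} = 57.
q_{RxPlus} = 246 − 3·57 + 57 = 132.
Profit = (57 − 13)·132 = 5808.

5808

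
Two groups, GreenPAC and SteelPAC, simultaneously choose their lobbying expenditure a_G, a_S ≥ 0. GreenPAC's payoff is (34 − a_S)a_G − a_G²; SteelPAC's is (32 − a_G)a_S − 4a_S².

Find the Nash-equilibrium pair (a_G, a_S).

16, 2

Expanding GreenPAC's payoff: 34a_G − a_Sa_G − a_G².
∂π/∂a_G = 34 − a_S − 2a_G = 0, so a_G = 17 − 0.5a_S.
Likewise for SteelPAC: a_S = 4 − 0.125a_G.
Solving the two reaction functions simultaneously: (1 − (−0.5)(−0.125))a_G = 17 − 0.5·4, so 0.9375a_G = 15 and a_G = 16.
Then a_S = 4 − 0.125·16 = 2.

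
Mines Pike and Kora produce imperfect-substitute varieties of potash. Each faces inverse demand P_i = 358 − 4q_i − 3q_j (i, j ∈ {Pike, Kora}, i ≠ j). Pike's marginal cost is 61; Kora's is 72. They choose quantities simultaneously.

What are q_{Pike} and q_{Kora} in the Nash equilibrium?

Mine Pike's profit: π = q_{Pike}(358 − 4q_{Pike} − 3q_{Kora}) − 61q_{Pike}.
∂π/∂q_{Pike} = 297 − 8q_{Pike} − 3q_{Kora} = 0 ⇒ q_{Pike} = 37.125 − 0.375q_{Kora}.
Similarly q_{Kora} = 35.75 − 0.375q_{Pike}.
Plugging q_{Kora} into Pike's best response: q_{Pike} = 37.125 − 0.375(35.75 − 0.375q_{Pike}) ⇒ (55/64)q_{Pike} = 759/32, so q_{Pike} = 27.6.
Then q_{Kora} = 35.75 − 0.375·27.6 = 25.4.

27.6, 25.4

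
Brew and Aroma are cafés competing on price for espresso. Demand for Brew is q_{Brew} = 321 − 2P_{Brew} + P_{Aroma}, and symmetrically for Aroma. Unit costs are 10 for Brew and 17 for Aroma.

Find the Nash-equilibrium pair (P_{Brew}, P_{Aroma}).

Brew's profit: π = (P_{Brew} − 10)(321 − 2P_{Brew} + P_{Aroma}).
∂π/∂P_{Brew} = 341 − 4P_{Brew} + P_{Aroma} = 0 ⇒ P_{Brew} = 85.25 + 0.25P_{Aroma}.
Similarly P_{Aroma} = 88.75 + 0.25P_{Brew}.
Plugging P_{Aroma} into Brew's best response: P_{Brew} = 85.25 + 0.25(88.75 + 0.25P_{Brew}) ⇒ 0.9375P_{Brew} = 107.4375, so P_{Brew} = 114.6.
Then P_{Aroma} = 88.75 + 0.25·114.6 = 117.4.

114.6, 117.4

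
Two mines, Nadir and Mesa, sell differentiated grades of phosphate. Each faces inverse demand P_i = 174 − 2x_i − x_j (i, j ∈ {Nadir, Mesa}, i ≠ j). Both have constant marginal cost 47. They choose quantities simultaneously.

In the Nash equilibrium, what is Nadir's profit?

1290.32

Mine Nadir's profit: π = x_{Nadir}(174 − 2x_{Nadir} − x_{Mesa}) − 47x_{Nadir}.
∂π/∂x_{Nadir} = 127 − 4x_{Nadir} − x_{Mesa} = 0 ⇒ x_{Nadir} = 31.75 − 0.25x_{Mesa}.
The game is symmetric, so in equilibrium x_{Mesa} = x_{Nadir}: the reaction function gives 1.25x_{Nadir} = 31.75, hence x_{Nadir} = 25.4.
P_{Nadir} = 174 − 2·25.4 − 25.4 = 97.8.
Profit = (97.8 − 47)·25.4 = 1290.32.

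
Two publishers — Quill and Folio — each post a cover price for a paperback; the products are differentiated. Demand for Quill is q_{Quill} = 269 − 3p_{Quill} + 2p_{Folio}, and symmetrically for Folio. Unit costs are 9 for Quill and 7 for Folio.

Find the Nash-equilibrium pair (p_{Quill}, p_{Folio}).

73.625, 72.875

Quill's profit: π = (p_{Quill} − 9)(269 − 3p_{Quill} + 2p_{Folio}).
∂π/∂p_{Quill} = 296 − 6p_{Quill} + 2p_{Folio} = 0 ⇒ p_{Quill} = 148/3 + (1/3)p_{Folio}.
Similarly p_{Folio} = 145/3 + (1/3)p_{Quill}.
Solving the two reaction functions simultaneously: (1 − (1/3)(1/3))p_{Quill} = 148/3 + (1/3)·(145/3), so (8/9)p_{Quill} = 589/9 and p_{Quill} = 73.625.
Then p_{Folio} = 145/3 + (1/3)·73.625 = 72.875.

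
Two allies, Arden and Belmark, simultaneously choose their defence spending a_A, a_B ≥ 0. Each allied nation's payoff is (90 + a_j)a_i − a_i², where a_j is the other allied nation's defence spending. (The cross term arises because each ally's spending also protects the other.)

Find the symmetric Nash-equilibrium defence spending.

Arden's payoff is (90 + a_B)a_A − a_A².
∂π/∂a_A = 90 + a_B − 2a_A = 0, so a_A = 45 + 0.5a_B.
By symmetry a_B = a_A; substituting into the reaction function, 0.5a_A = 45 and a_A = 90.

90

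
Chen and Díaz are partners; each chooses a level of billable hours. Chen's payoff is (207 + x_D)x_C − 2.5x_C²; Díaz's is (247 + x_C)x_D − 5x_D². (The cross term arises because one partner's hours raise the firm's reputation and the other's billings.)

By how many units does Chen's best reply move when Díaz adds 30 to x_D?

Expanding Chen's payoff: 207x_C + x_Dx_C − 2.5x_C².
∂π/∂x_C = 207 + x_D − 5x_C = 0, so x_C = 41.4 + 0.2x_D.
The reaction-function slope is 0.2, so a 30-unit rise in x_D moves x_C by 0.2 × 30 = 6. Chen's best response rises — the actions are strategic complements.

6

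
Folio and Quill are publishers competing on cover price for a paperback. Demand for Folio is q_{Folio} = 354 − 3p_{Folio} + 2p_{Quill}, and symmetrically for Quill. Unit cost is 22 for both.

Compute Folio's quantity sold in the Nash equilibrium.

249

Folio's profit: π = (p_{Folio} − 22)(354 − 3p_{Folio} + 2p_{Quill}).
∂π/∂p_{Folio} = 420 − 6p_{Folio} + 2p_{Quill} = 0 ⇒ p_{Folio} = 70 + (1/3)p_{Quill}.
The game is symmetric, so in equilibrium p_{Quill} = p_{Folio}: the reaction function gives (2/3)p_{Folio} = 70, hence p_{Folio} = 105.
q_{Folio} = 354 − 3·105 + 2·105 = 249.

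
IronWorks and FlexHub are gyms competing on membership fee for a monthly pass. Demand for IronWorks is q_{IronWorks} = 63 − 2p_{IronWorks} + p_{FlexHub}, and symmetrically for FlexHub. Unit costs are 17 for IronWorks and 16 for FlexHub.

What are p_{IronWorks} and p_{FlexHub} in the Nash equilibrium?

32.2, 31.8

IronWorks's profit: π = (p_{IronWorks} − 17)(63 − 2p_{IronWorks} + p_{FlexHub}).
∂π/∂p_{IronWorks} = 97 − 4p_{IronWorks} + p_{FlexHub} = 0 ⇒ p_{IronWorks} = 24.25 + 0.25p_{FlexHub}.
Similarly p_{FlexHub} = 23.75 + 0.25p_{IronWorks}.
Solving the two reaction functions simultaneously: (1 − (0.25)(0.25))p_{IronWorks} = 24.25 + 0.25·23.75, so 0.9375p_{IronWorks} = 30.1875 and p_{IronWorks} = 32.2.
Then p_{FlexHub} = 23.75 + 0.25·32.2 = 31.8.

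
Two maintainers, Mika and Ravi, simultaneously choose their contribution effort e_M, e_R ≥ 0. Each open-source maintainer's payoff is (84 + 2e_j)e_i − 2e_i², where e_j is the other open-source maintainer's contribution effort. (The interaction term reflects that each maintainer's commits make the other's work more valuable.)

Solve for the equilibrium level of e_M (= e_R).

42

Mika's payoff is (84 + 2e_R)e_M − 2e_M².
∂π/∂e_M = 84 + 2e_R − 4e_M = 0, so e_M = 21 + 0.5e_R.
Setting e_M = e_R in the reaction function: e_M = 21 + 0.5e_M, so e_M = 21 / 0.5 = 42.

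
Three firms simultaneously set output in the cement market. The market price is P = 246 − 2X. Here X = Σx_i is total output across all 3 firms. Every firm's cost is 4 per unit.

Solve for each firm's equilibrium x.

30.25

A representative firm's profit is π_i = x_i(246 − 2X) − 4x_i, with X = x_i + Σ_{j≠i} x_j.
First-order condition: 242 − 4x_i − 2Σ_{j≠i} x_j = 0.
With identical firms, set every x_j = x: then 242 − 4x − 4x = 0, i.e. x = 242/8 = 30.25.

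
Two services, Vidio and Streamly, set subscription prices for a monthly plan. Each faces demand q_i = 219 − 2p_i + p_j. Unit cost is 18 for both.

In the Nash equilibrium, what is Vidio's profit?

Vidio's profit: π = (p_{Vidio} − 18)(219 − 2p_{Vidio} + p_{Streamly}).
∂π/∂p_{Vidio} = 255 − 4p_{Vidio} + p_{Streamly} = 0 ⇒ p_{Vidio} = 63.75 + 0.25p_{Streamly}.
The game is symmetric, so in equilibrium p_{Streamly} = p_{Vidio}: the reaction function gives 0.75p_{Vidio} = 63.75, hence p_{Vidio} = 85.
q_{Vidio} = 219 − 2·85 + 85 = 134.
Profit = (85 − 18)·134 = 8978.

8978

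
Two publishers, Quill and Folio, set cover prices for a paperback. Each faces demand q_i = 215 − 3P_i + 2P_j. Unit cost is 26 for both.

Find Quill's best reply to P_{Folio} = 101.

82.5

Quill's profit: π = (P_{Quill} − 26)(215 − 3P_{Quill} + 2P_{Folio}).
∂π/∂P_{Quill} = 293 − 6P_{Quill} + 2P_{Folio} = 0 ⇒ P_{Quill} = 293/6 + (1/3)P_{Folio}.
At P_{Folio} = 101: P_{Quill} = 293/6 + (1/3)·101 = 82.5.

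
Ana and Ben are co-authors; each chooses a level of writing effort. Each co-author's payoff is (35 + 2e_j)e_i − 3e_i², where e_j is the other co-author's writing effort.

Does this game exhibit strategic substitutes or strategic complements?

strategic complements

Ana's payoff is (35 + 2e_B)e_A − 3e_A².
∂π/∂e_A = 35 + 2e_B − 6e_A = 0, so e_A = 35/6 + (1/3)e_B.
The best-response slope de_A/de_B = 1/3 > 0: the reaction function is upward-sloping, so the choices are strategic complements.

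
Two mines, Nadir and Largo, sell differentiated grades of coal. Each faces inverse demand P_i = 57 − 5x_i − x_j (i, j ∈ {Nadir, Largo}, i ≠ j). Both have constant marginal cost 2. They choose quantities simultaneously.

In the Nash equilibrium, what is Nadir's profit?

Mine Nadir's profit: π = x_{Nadir}(57 − 5x_{Nadir} − x_{Largo}) − 2x_{Nadir}.
∂π/∂x_{Nadir} = 55 − 10x_{Nadir} − x_{Largo} = 0 ⇒ x_{Nadir} = 5.5 − 0.1x_{Largo}.
Setting x_{Nadir} = x_{Largo} in the reaction function: x_{Nadir} = 5.5 − 0.1x_{Nadir}, so x_{Nadir} = 5.5 / 1.1 = 5.
P_{Nadir} = 57 − 5·5 − 5 = 27.
Profit = (27 − 2)·5 = 125.

125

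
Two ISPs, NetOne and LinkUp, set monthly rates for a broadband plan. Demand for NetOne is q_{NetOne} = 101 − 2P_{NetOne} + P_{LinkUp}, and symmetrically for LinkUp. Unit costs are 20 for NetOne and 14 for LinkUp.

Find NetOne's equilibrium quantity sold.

NetOne's profit: π = (P_{NetOne} − 20)(101 − 2P_{NetOne} + P_{LinkUp}).
∂π/∂P_{NetOne} = 141 − 4P_{NetOne} + P_{LinkUp} = 0 ⇒ P_{NetOne} = 35.25 + 0.25P_{LinkUp}.
Similarly P_{LinkUp} = 32.25 + 0.25P_{NetOne}.
Plugging P_{LinkUp} into NetOne's best response: P_{NetOne} = 35.25 + 0.25(32.25 + 0.25P_{NetOne}) ⇒ 0.9375P_{NetOne} = 43.3125, so P_{NetOne} = 46.2.
Then P_{LinkUp} = 32.25 + 0.25·46.2 = 43.8.
q_{NetOne} = 101 − 2·46.2 + 43.8 = 52.4.

52.4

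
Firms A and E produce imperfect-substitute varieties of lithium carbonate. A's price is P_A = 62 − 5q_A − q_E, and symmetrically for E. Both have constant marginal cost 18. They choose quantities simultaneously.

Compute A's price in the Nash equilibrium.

Firm A's profit: π = q_A(62 − 5q_A − q_E) − 18q_A.
∂π/∂q_A = 44 − 10q_A − q_E = 0 ⇒ q_A = 4.4 − 0.1q_E.
By symmetry q_E = q_A; substituting into the reaction function, 1.1q_A = 4.4 and q_A = 4.
P_A = 62 − 5·4 − 4 = 38.

38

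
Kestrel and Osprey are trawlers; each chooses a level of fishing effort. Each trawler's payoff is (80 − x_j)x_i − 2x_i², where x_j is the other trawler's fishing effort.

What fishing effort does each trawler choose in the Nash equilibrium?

Kestrel's payoff is (80 − x_O)x_K − 2x_K².
∂π/∂x_K = 80 − x_O − 4x_K = 0, so x_K = 20 − 0.25x_O.
Setting x_K = x_O in the reaction function: x_K = 20 − 0.25x_K, so x_K = 20 / 1.25 = 16.

16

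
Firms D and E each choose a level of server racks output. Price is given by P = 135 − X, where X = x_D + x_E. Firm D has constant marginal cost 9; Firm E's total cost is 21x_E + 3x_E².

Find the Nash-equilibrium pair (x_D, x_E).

59.6, 6.8

Firm D's profit: π = x_D(135 − (x_D + x_E)) − 9x_D.
∂π/∂x_D = 126 − 2x_D − x_E = 0, so x_D = 63 − 0.5x_E.
For E: ∂π/∂x_E = 114 − 8x_E − x_D = 0 ⇒ x_E = 14.25 − 0.125x_D.
Substituting the second reaction function into the first: x_D = 63 − 0.5(14.25 − 0.125x_D), which gives 0.9375x_D = 55.875 ⇒ x_D = 59.6.
Then x_E = 14.25 − 0.125·59.6 = 6.8.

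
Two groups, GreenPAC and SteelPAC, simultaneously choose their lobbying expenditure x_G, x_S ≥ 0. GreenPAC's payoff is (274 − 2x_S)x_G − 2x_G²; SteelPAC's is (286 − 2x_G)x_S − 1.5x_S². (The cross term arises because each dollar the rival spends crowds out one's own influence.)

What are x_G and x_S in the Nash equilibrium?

31.25, 74.5

Expanding GreenPAC's payoff: 274x_G − 2x_Sx_G − 2x_G².
∂π/∂x_G = 274 − 2x_S − 4x_G = 0, so x_G = 68.5 − 0.5x_S.
Likewise for SteelPAC: x_S = 286/3 − (2/3)x_G.
Substituting the second reaction function into the first: x_G = 68.5 − 0.5(286/3 − (2/3)x_G), which gives (2/3)x_G = 125/6 ⇒ x_G = 31.25.
Then x_S = 286/3 − (2/3)·31.25 = 74.5.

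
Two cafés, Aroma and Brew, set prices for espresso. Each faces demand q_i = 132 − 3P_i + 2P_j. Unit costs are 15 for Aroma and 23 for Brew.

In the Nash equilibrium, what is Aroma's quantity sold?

Aroma's profit: π = (P_{Aroma} − 15)(132 − 3P_{Aroma} + 2P_{Brew}).
∂π/∂P_{Aroma} = 177 − 6P_{Aroma} + 2P_{Brew} = 0 ⇒ P_{Aroma} = 29.5 + (1/3)P_{Brew}.
Similarly P_{Brew} = 33.5 + (1/3)P_{Aroma}.
Substituting the second reaction function into the first: P_{Aroma} = 29.5 + (1/3)(33.5 + (1/3)P_{Aroma}), which gives (8/9)P_{Aroma} = 122/3 ⇒ P_{Aroma} = 45.75.
Then P_{Brew} = 33.5 + (1/3)·45.75 = 48.75.
q_{Aroma} = 132 − 3·45.75 + 2·48.75 = 92.25.

92.25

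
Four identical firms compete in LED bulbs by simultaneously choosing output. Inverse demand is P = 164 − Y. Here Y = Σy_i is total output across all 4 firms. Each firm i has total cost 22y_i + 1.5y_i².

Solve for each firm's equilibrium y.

17.75

A representative firm's profit is π_i = y_i(164 − Y) − 22y_i − 1.5y_i², with Y = y_i + Σ_{j≠i} y_j.
First-order condition: 142 − 5y_i − Σ_{j≠i} y_j = 0.
With identical firms, set every y_j = y: then 142 − 5y − 3y = 0, i.e. y = 142/8 = 17.75.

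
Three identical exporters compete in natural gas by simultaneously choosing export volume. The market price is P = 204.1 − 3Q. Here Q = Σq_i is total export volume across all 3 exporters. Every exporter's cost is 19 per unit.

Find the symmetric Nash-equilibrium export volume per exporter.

15.425

A representative exporter's profit is π_i = q_i(204.1 − 3Q) − 19q_i, with Q = q_i + Σ_{j≠i} q_j.
First-order condition: 185.1 − 6q_i − 3Σ_{j≠i} q_j = 0.
With identical exporters, set every q_j = q: then 185.1 − 6q − 6q = 0, i.e. q = 185.1/12 = 15.425.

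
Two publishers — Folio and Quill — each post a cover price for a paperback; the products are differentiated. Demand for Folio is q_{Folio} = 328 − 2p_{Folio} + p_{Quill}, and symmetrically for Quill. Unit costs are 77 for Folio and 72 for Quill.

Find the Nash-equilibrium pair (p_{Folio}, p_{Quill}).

160, 158

Folio's profit: π = (p_{Folio} − 77)(328 − 2p_{Folio} + p_{Quill}).
∂π/∂p_{Folio} = 482 − 4p_{Folio} + p_{Quill} = 0 ⇒ p_{Folio} = 120.5 + 0.25p_{Quill}.
Similarly p_{Quill} = 118 + 0.25p_{Folio}.
Plugging p_{Quill} into Folio's best response: p_{Folio} = 120.5 + 0.25(118 + 0.25p_{Folio}) ⇒ 0.9375p_{Folio} = 150, so p_{Folio} = 160.
Then p_{Quill} = 118 + 0.25·160 = 158.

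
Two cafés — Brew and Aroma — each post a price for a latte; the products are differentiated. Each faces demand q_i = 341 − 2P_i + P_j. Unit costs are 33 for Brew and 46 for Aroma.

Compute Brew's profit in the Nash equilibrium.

21798.72

Brew's profit: π = (P_{Brew} − 33)(341 − 2P_{Brew} + P_{Aroma}).
∂π/∂P_{Brew} = 407 − 4P_{Brew} + P_{Aroma} = 0 ⇒ P_{Brew} = 101.75 + 0.25P_{Aroma}.
Similarly P_{Aroma} = 108.25 + 0.25P_{Brew}.
Plugging P_{Aroma} into Brew's best response: P_{Brew} = 101.75 + 0.25(108.25 + 0.25P_{Brew}) ⇒ 0.9375P_{Brew} = 128.8125, so P_{Brew} = 137.4.
Then P_{Aroma} = 108.25 + 0.25·137.4 = 142.6.
q_{Brew} = 341 − 2·137.4 + 142.6 = 208.8.
Profit = (137.4 − 33)·208.8 = 21798.72.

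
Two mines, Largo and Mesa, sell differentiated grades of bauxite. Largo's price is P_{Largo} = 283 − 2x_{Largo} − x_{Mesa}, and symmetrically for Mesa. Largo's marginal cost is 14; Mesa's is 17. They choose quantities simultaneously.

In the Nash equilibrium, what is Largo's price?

122

Mine Largo's profit: π = x_{Largo}(283 − 2x_{Largo} − x_{Mesa}) − 14x_{Largo}.
∂π/∂x_{Largo} = 269 − 4x_{Largo} − x_{Mesa} = 0 ⇒ x_{Largo} = 67.25 − 0.25x_{Mesa}.
Similarly x_{Mesa} = 66.5 − 0.25x_{Largo}.
Solving the two reaction functions simultaneously: (1 − (−0.25)(−0.25))x_{Largo} = 67.25 − 0.25·66.5, so 0.9375x_{Largo} = 50.625 and x_{Largo} = 54.
Then x_{Mesa} = 66.5 − 0.25·54 = 53.
P_{Largo} = 283 − 2·54 − 53 = 122.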